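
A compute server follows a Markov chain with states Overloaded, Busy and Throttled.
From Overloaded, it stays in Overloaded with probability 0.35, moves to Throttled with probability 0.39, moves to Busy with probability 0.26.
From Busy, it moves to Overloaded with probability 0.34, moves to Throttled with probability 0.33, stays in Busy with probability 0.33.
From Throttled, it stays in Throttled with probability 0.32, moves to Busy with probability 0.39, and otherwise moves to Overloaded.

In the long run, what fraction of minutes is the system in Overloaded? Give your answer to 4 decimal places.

Let the stationary distribution be π with π = πP and π_1 + π_2 + π_3 = 1.
π_1 = 0.35·π_1 + 0.34·π_2 + 0.29·π_3
π_2 = 0.26·π_1 + 0.33·π_2 + 0.39·π_3
Solving with the normalization constraint gives π = (0.3260, 0.3279, 0.3461).
So the stationary probability of Overloaded is 0.3260.

0.3260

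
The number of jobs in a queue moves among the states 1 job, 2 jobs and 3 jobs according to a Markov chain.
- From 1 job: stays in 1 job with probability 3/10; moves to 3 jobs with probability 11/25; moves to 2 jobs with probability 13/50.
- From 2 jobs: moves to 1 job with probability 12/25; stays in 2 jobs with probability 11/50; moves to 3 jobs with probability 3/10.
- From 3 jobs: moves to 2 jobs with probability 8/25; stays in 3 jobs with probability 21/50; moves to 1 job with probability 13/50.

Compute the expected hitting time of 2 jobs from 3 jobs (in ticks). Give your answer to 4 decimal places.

Let t(s) be the expected number of ticks to first reach 2 jobs from state s, with t(2 jobs) = 0. Conditioning on the first tick:
t(1 job) = 1 + 0.3·t(1 job) + 0.44·t(3 jobs)
t(3 jobs) = 1 + 0.26·t(1 job) + 0.42·t(3 jobs)
Solving: t(1 job) = 3.4979, t(3 jobs) = 3.2922.
Expected ticks from 3 jobs to 2 jobs: 3.2922.

3.2922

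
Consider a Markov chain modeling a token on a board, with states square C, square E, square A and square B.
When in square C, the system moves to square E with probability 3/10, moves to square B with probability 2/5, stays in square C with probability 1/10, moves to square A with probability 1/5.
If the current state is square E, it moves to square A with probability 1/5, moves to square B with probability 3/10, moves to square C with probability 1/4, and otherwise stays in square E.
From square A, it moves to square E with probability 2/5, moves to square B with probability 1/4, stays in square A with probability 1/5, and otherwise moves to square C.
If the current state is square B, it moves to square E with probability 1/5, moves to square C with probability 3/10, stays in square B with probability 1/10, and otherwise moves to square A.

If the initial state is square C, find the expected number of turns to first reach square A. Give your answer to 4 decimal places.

3.8825

Let t(s) be the expected number of turns to first reach square A from state s, with t(square A) = 0. Conditioning on the first turn:
t(square C) = 1 + 0.1·t(square C) + 0.3·t(square E) + 0.4·t(square B)
t(square E) = 1 + 0.25·t(square C) + 0.25·t(square E) + 0.3·t(square B)
t(square B) = 1 + 0.3·t(square C) + 0.2·t(square E) + 0.1·t(square B)
Solving: t(square C) = 3.8825, t(square E) = 3.9398, t(square B) = 3.2808.
Expected turns from square C to square A: 3.8825.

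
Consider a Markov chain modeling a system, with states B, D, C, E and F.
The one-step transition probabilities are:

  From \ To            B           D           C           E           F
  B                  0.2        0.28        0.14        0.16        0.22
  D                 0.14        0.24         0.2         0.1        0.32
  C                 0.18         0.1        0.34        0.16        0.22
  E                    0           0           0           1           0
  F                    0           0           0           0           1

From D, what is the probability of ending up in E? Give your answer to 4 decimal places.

Let h(s) be the probability of absorption at E starting from transient state s. Then h(E) = 1 and h(F) = 0. By first-step analysis:
h(B) = 0.2·h(B) + 0.28·h(D) + 0.14·h(C) + 0.16·1 + 0.22·0
h(D) = 0.14·h(B) + 0.24·h(D) + 0.2·h(C) + 0.1·1 + 0.32·0
h(C) = 0.18·h(B) + 0.1·h(D) + 0.34·h(C) + 0.16·1 + 0.22·0
Solving: h(B) = 0.3745, h(D) = 0.3033, h(C) = 0.3905.
Starting from D, the probability is 0.3033.

0.3033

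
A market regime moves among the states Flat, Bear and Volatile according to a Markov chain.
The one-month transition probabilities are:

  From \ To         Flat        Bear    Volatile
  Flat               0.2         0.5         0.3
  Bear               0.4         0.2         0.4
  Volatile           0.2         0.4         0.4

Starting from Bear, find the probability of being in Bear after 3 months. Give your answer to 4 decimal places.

Propagate the distribution vector 3 months from Bear.
After 0 months: (0.0000, 1.0000, 0.0000)
After 1 month: (0.4000, 0.2000, 0.4000)
After 2 months: (0.2400, 0.4000, 0.3600)
After 3 months: (0.2800, 0.3440, 0.3760)
P(in Bear after 3 months) = 0.3440

0.3440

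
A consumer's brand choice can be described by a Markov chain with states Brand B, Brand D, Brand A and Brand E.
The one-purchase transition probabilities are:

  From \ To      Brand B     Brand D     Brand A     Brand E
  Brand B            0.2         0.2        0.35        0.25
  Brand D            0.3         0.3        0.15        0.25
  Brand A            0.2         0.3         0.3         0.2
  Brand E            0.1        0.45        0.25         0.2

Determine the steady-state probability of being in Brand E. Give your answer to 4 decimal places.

Let the stationary distribution be π with π = πP and π_1 + π_2 + π_3 + π_4 = 1.
π_1 = 0.2·π_1 + 0.3·π_2 + 0.2·π_3 + 0.1·π_4
π_2 = 0.2·π_1 + 0.3·π_2 + 0.3·π_3 + 0.45·π_4
π_3 = 0.35·π_1 + 0.15·π_2 + 0.3·π_3 + 0.25·π_4
Solving with the normalization constraint gives π = (0.2087, 0.3130, 0.2522, 0.2261).
So the stationary probability of Brand E is 0.2261.

0.2261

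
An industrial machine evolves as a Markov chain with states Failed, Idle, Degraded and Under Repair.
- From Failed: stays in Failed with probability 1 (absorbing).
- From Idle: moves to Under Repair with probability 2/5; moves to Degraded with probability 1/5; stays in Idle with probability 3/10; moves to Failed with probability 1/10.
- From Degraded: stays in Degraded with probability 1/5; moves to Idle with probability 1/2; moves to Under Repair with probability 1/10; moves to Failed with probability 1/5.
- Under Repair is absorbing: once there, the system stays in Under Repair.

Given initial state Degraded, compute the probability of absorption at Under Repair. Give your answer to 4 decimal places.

Let h(s) be the probability of absorption at Under Repair starting from transient state s. Then h(Under Repair) = 1 and h(Failed) = 0. By first-step analysis:
h(Idle) = 0.1·0 + 0.3·h(Idle) + 0.2·h(Degraded) + 0.4·1
h(Degraded) = 0.2·0 + 0.5·h(Idle) + 0.2·h(Degraded) + 0.1·1
Solving: h(Idle) = 0.7391, h(Degraded) = 0.5870.
Starting from Degraded, the probability is 0.5870.

0.5870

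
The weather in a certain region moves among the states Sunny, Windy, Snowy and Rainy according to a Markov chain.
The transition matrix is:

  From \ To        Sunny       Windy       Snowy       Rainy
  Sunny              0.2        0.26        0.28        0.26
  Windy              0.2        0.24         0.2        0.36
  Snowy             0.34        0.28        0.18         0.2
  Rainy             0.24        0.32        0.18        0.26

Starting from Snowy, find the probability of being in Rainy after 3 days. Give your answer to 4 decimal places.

Propagate the distribution vector 3 days from Snowy.
After 0 days: (0.0000, 0.0000, 1.0000, 0.0000)
After 1 day: (0.3400, 0.2800, 0.1800, 0.2000)
After 2 days: (0.2332, 0.2700, 0.2196, 0.2772)
After 3 days: (0.2418, 0.2756, 0.2087, 0.2738)
P(in Rainy after 3 days) = 0.2738

0.2738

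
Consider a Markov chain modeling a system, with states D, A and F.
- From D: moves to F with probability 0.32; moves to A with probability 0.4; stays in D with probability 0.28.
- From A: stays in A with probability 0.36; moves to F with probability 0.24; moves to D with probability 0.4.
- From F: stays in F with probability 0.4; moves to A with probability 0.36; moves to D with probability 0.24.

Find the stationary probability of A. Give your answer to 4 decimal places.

Let the stationary distribution be π with π = πP and π_1 + π_2 + π_3 = 1.
π_1 = 0.28·π_1 + 0.4·π_2 + 0.24·π_3
π_2 = 0.4·π_1 + 0.36·π_2 + 0.36·π_3
Solving with the normalization constraint gives π = (0.3121, 0.3725, 0.3154).
So the stationary probability of A is 0.3725.

0.3725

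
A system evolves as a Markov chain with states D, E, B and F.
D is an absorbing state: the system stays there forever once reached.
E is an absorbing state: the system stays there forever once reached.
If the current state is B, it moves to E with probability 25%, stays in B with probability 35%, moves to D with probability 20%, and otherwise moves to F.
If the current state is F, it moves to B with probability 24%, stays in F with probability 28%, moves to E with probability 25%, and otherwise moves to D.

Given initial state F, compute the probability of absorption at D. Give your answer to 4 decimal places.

0.4702

Let h(s) be the probability of absorption at D starting from transient state s. Then h(D) = 1 and h(E) = 0. By first-step analysis:
h(B) = 0.2·1 + 0.25·0 + 0.35·h(B) + 0.2·h(F)
h(F) = 0.23·1 + 0.25·0 + 0.24·h(B) + 0.28·h(F)
Solving: h(B) = 0.4524, h(F) = 0.4702.
Starting from F, the probability is 0.4702.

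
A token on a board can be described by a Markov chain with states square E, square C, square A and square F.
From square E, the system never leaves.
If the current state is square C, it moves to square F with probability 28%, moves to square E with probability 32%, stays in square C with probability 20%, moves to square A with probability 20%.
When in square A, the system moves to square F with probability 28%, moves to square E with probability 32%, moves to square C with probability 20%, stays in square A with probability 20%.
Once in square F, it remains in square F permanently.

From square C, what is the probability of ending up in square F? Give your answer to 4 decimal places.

Let h(s) be the probability of absorption at square F starting from transient state s. Then h(square F) = 1 and h(square E) = 0. By first-step analysis:
h(square C) = 0.32·0 + 0.2·h(square C) + 0.2·h(square A) + 0.28·1
h(square A) = 0.32·0 + 0.2·h(square C) + 0.2·h(square A) + 0.28·1
Solving: h(square C) = 0.4667, h(square A) = 0.4667.
Starting from square C, the probability is 0.4667.

0.4667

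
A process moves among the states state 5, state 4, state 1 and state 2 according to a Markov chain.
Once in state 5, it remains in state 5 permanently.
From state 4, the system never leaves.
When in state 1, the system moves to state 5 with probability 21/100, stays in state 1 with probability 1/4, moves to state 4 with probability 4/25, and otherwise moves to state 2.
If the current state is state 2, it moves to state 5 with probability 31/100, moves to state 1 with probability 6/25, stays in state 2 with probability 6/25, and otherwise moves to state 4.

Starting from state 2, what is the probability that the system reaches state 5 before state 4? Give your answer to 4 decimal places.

Let h(s) be the probability of absorption at state 5 starting from transient state s. Then h(state 5) = 1 and h(state 4) = 0. By first-step analysis:
h(state 1) = 0.21·1 + 0.16·0 + 0.25·h(state 1) + 0.38·h(state 2)
h(state 2) = 0.31·1 + 0.21·0 + 0.24·h(state 1) + 0.24·h(state 2)
Solving: h(state 1) = 0.5794, h(state 2) = 0.5909.
Starting from state 2, the probability is 0.5909.

0.5909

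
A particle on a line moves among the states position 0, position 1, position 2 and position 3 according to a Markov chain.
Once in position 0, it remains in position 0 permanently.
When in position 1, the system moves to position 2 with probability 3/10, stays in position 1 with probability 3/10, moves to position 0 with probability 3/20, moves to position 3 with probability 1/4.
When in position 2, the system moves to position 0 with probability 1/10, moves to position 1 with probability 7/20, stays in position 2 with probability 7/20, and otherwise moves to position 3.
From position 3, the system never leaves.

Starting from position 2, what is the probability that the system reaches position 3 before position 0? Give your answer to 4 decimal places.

0.6500

Let h(s) be the probability of absorption at position 3 starting from transient state s. Then h(position 3) = 1 and h(position 0) = 0. By first-step analysis:
h(position 1) = 0.15·0 + 0.3·h(position 1) + 0.3·h(position 2) + 0.25·1
h(position 2) = 0.1·0 + 0.35·h(position 1) + 0.35·h(position 2) + 0.2·1
Solving: h(position 1) = 0.6357, h(position 2) = 0.6500.
Starting from position 2, the probability is 0.6500.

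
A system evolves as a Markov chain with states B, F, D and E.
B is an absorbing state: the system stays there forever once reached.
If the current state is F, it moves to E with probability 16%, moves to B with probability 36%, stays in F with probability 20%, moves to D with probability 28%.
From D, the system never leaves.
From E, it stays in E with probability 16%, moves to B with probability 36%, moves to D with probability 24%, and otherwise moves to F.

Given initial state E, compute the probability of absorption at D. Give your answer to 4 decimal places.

Let h(s) be the probability of absorption at D starting from transient state s. Then h(D) = 1 and h(B) = 0. By first-step analysis:
h(F) = 0.36·0 + 0.2·h(F) + 0.28·1 + 0.16·h(E)
h(E) = 0.36·0 + 0.24·h(F) + 0.24·1 + 0.16·h(E)
Solving: h(F) = 0.4318, h(E) = 0.4091.
Starting from E, the probability is 0.4091.

0.4091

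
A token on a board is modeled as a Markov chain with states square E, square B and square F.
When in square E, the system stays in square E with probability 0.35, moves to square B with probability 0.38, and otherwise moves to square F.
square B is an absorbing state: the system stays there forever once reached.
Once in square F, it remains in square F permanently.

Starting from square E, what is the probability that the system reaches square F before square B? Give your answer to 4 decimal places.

Let h(s) be the probability of absorption at square F starting from transient state s. Then h(square F) = 1 and h(square B) = 0. By first-step analysis:
h(square E) = 0.35·h(square E) + 0.38·0 + 0.27·1
Solving: h(square E) = 0.4154.
Starting from square E, the probability is 0.4154.

0.4154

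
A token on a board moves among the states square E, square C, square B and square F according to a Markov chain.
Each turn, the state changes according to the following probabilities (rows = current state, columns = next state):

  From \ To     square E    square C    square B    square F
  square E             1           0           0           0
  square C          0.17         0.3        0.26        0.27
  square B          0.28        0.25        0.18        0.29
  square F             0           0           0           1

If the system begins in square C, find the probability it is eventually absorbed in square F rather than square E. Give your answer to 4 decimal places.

0.5831

Let h(s) be the probability of absorption at square F starting from transient state s. Then h(square F) = 1 and h(square E) = 0. By first-step analysis:
h(square C) = 0.17·0 + 0.3·h(square C) + 0.26·h(square B) + 0.27·1
h(square B) = 0.28·0 + 0.25·h(square C) + 0.18·h(square B) + 0.29·1
Solving: h(square C) = 0.5831, h(square B) = 0.5314.
Starting from square C, the probability is 0.5831.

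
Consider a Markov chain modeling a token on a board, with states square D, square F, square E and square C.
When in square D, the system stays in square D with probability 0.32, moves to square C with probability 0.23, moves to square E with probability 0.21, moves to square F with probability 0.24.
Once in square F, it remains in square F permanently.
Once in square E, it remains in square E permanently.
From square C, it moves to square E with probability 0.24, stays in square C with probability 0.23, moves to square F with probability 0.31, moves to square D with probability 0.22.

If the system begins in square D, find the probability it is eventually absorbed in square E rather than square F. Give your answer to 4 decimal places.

Let h(s) be the probability of absorption at square E starting from transient state s. Then h(square E) = 1 and h(square F) = 0. By first-step analysis:
h(square D) = 0.32·h(square D) + 0.24·0 + 0.21·1 + 0.23·h(square C)
h(square C) = 0.22·h(square D) + 0.31·0 + 0.24·1 + 0.23·h(square C)
Solving: h(square D) = 0.4586, h(square C) = 0.4427.
Starting from square D, the probability is 0.4586.

0.4586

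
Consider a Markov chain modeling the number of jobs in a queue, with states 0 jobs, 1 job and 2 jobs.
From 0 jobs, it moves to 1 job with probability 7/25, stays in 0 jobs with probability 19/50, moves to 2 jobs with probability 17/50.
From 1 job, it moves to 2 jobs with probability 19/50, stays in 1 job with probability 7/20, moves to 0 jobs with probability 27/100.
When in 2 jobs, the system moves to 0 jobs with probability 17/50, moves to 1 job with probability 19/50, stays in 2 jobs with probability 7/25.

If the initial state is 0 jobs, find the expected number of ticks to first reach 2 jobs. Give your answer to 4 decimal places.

2.8406

Let t(s) be the expected number of ticks to first reach 2 jobs from state s, with t(2 jobs) = 0. Conditioning on the first tick:
t(0 jobs) = 1 + 0.38·t(0 jobs) + 0.28·t(1 job)
t(1 job) = 1 + 0.27·t(0 jobs) + 0.35·t(1 job)
Solving: t(0 jobs) = 2.8406, t(1 job) = 2.7184.
Expected ticks from 0 jobs to 2 jobs: 2.8406.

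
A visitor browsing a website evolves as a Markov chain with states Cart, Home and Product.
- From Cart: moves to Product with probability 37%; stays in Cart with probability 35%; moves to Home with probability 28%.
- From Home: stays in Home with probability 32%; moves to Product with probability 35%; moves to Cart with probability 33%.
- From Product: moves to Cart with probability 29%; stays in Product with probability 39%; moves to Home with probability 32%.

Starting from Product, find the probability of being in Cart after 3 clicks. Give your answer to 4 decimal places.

Propagate the distribution vector 3 clicks from Product.
After 0 clicks: (0.0000, 0.0000, 1.0000)
After 1 click: (0.2900, 0.3200, 0.3900)
After 2 clicks: (0.3202, 0.3084, 0.3714)
After 3 clicks: (0.3215, 0.3072, 0.3713)
P(in Cart after 3 clicks) = 0.3215

0.3215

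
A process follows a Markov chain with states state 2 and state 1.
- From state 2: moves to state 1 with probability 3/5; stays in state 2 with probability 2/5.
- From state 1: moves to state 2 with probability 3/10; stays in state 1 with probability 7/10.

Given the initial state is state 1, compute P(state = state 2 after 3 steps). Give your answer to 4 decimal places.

0.3330

Propagate the distribution vector 3 steps from state 1.
After 0 steps: (0.0000, 1.0000)
After 1 step: (0.3000, 0.7000)
After 2 steps: (0.3300, 0.6700)
After 3 steps: (0.3330, 0.6670)
P(in state 2 after 3 steps) = 0.3330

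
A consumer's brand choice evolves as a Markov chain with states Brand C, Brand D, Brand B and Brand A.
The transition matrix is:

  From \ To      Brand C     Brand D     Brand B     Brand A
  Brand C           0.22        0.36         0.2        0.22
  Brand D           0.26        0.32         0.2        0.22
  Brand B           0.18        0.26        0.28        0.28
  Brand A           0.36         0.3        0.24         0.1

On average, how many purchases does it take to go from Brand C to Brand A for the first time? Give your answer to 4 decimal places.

4.2910

Let t(s) be the expected number of purchases to first reach Brand A from state s, with t(Brand A) = 0. Conditioning on the first purchase:
t(Brand C) = 1 + 0.22·t(Brand C) + 0.36·t(Brand D) + 0.2·t(Brand B)
t(Brand D) = 1 + 0.26·t(Brand C) + 0.32·t(Brand D) + 0.2·t(Brand B)
t(Brand B) = 1 + 0.18·t(Brand C) + 0.26·t(Brand D) + 0.28·t(Brand B)
Solving: t(Brand C) = 4.2910, t(Brand D) = 4.2910, t(Brand B) = 4.0112.
Expected purchases from Brand C to Brand A: 4.2910.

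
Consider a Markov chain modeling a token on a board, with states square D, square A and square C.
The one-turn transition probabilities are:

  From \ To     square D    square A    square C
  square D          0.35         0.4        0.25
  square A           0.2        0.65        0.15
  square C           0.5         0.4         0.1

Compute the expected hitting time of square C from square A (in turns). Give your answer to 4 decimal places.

5.7627

Let t(s) be the expected number of turns to first reach square C from state s, with t(square C) = 0. Conditioning on the first turn:
t(square D) = 1 + 0.35·t(square D) + 0.4·t(square A)
t(square A) = 1 + 0.2·t(square D) + 0.65·t(square A)
Solving: t(square D) = 5.0847, t(square A) = 5.7627.
Expected turns from square A to square C: 5.7627.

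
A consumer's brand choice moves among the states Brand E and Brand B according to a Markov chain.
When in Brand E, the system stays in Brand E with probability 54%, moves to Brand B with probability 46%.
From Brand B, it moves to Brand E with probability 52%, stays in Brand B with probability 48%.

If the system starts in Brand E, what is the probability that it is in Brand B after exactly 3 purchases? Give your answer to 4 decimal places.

Propagate the distribution vector 3 purchases from Brand E.
After 0 purchases: (1.0000, 0.0000)
After 1 purchase: (0.5400, 0.4600)
After 2 purchases: (0.5308, 0.4692)
After 3 purchases: (0.5306, 0.4694)
P(in Brand B after 3 purchases) = 0.4694

0.4694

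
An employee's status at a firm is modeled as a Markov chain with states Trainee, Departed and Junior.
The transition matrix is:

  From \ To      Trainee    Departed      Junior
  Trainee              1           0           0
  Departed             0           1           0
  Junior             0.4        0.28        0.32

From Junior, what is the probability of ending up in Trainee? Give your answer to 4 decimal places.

Let h(s) be the probability of absorption at Trainee starting from transient state s. Then h(Trainee) = 1 and h(Departed) = 0. By first-step analysis:
h(Junior) = 0.4·1 + 0.28·0 + 0.32·h(Junior)
Solving: h(Junior) = 0.5882.
Starting from Junior, the probability is 0.5882.

0.5882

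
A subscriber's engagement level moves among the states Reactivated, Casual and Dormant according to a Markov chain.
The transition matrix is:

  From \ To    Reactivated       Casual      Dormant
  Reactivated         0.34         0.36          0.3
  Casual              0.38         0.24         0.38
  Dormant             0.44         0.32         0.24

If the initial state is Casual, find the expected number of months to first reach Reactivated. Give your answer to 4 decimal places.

Let t(s) be the expected number of months to first reach Reactivated from state s, with t(Reactivated) = 0. Conditioning on the first month:
t(Casual) = 1 + 0.24·t(Casual) + 0.38·t(Dormant)
t(Dormant) = 1 + 0.32·t(Casual) + 0.24·t(Dormant)
Solving: t(Casual) = 2.5000, t(Dormant) = 2.3684.
Expected months from Casual to Reactivated: 2.5000.

2.5000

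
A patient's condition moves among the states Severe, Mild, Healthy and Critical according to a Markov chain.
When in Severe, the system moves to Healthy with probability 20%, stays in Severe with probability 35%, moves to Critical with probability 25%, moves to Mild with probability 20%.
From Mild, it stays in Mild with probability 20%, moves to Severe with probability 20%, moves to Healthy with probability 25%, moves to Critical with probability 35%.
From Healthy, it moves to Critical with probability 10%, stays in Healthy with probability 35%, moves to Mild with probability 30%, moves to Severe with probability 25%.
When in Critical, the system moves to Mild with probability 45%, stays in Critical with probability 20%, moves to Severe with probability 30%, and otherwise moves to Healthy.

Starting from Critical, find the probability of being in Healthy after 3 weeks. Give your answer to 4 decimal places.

0.2011

Propagate the distribution vector 3 weeks from Critical.
After 0 weeks: (0.0000, 0.0000, 0.0000, 1.0000)
After 1 week: (0.3000, 0.4500, 0.0500, 0.2000)
After 2 weeks: (0.2675, 0.2550, 0.2000, 0.2775)
After 3 weeks: (0.2779, 0.2894, 0.2011, 0.2316)
P(in Healthy after 3 weeks) = 0.2011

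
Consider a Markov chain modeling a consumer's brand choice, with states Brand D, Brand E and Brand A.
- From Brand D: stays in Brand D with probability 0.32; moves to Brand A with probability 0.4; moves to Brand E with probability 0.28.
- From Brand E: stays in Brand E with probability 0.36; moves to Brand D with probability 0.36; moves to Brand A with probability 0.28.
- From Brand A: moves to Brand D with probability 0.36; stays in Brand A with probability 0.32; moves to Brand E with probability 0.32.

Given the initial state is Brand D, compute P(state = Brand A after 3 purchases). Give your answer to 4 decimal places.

Propagate the distribution vector 3 purchases from Brand D.
After 0 purchases: (1.0000, 0.0000, 0.0000)
After 1 purchase: (0.3200, 0.2800, 0.4000)
After 2 purchases: (0.3472, 0.3184, 0.3344)
After 3 purchases: (0.3461, 0.3188, 0.3350)
P(in Brand A after 3 purchases) = 0.3350

0.3350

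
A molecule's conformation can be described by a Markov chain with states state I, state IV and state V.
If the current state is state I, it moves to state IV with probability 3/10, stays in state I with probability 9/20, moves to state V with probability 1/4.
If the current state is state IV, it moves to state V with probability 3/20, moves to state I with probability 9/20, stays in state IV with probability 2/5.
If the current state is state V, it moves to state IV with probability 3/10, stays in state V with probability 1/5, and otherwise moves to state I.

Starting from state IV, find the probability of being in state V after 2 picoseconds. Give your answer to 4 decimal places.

Sum over the intermediate state after 1 picosecond:
P = P(state IV→state I)·P(state I→state V) + P(state IV→state IV)·P(state IV→state V) + P(state IV→state V)·P(state V→state V)
  = 0.45×0.25 + 0.4×0.15 + 0.15×0.2
  = 0.1125 + 0.0600 + 0.0300 = 0.2025

0.2025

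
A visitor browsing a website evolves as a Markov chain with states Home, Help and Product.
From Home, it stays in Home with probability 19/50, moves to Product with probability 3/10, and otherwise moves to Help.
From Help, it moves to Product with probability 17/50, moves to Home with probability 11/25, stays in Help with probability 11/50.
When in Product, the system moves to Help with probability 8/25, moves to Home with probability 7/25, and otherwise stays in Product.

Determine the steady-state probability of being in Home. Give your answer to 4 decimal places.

0.3628

Let the stationary distribution be π with π = πP and π_1 + π_2 + π_3 = 1.
π_1 = 0.38·π_1 + 0.44·π_2 + 0.28·π_3
π_2 = 0.32·π_1 + 0.22·π_2 + 0.32·π_3
Solving with the normalization constraint gives π = (0.3628, 0.2909, 0.3463).
So the stationary probability of Home is 0.3628.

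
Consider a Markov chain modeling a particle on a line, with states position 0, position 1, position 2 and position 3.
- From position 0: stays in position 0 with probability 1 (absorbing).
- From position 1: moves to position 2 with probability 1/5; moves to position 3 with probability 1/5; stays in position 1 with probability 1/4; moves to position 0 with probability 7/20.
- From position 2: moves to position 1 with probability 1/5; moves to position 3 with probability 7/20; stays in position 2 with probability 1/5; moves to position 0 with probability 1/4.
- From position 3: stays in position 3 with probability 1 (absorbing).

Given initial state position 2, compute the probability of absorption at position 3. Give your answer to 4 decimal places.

0.5402

Let h(s) be the probability of absorption at position 3 starting from transient state s. Then h(position 3) = 1 and h(position 0) = 0. By first-step analysis:
h(position 1) = 0.35·0 + 0.25·h(position 1) + 0.2·h(position 2) + 0.2·1
h(position 2) = 0.25·0 + 0.2·h(position 1) + 0.2·h(position 2) + 0.35·1
Solving: h(position 1) = 0.4107, h(position 2) = 0.5402.
Starting from position 2, the probability is 0.5402.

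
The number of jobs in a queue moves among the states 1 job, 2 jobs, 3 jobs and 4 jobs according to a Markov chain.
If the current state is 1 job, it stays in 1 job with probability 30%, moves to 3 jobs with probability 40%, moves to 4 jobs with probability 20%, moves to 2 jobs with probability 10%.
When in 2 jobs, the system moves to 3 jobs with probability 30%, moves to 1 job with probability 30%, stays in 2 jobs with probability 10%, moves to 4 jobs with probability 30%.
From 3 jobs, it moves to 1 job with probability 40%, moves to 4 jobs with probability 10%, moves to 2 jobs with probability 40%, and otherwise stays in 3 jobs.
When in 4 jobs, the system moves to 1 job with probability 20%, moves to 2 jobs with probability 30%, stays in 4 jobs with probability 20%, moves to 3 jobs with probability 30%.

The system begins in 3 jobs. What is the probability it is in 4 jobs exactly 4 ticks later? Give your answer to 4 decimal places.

Propagate the distribution vector 4 ticks from 3 jobs.
After 0 ticks: (0.0000, 0.0000, 1.0000, 0.0000)
After 1 tick: (0.4000, 0.4000, 0.1000, 0.1000)
After 2 ticks: (0.3000, 0.1500, 0.3200, 0.2300)
After 3 ticks: (0.3090, 0.2420, 0.2660, 0.1830)
After 4 ticks: (0.3083, 0.2164, 0.2777, 0.1976)
P(in 4 jobs after 4 ticks) = 0.1976

0.1976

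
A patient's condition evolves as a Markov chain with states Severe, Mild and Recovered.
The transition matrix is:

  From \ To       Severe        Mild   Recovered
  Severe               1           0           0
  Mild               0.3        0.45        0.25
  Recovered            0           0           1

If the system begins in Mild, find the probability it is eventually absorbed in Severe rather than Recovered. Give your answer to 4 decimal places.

0.5455

Let h(s) be the probability of absorption at Severe starting from transient state s. Then h(Severe) = 1 and h(Recovered) = 0. By first-step analysis:
h(Mild) = 0.3·1 + 0.45·h(Mild) + 0.25·0
Solving: h(Mild) = 0.5455.
Starting from Mild, the probability is 0.5455.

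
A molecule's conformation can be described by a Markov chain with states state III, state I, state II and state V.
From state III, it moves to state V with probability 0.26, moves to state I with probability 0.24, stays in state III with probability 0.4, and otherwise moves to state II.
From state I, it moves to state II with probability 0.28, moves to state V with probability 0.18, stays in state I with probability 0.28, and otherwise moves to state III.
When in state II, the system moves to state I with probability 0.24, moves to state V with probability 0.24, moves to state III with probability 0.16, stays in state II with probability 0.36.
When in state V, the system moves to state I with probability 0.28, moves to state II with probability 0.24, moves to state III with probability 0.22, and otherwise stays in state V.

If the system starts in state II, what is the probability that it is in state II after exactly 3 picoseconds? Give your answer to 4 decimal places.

0.2497

Propagate the distribution vector 3 picoseconds from state II.
After 0 picoseconds: (0.0000, 0.0000, 1.0000, 0.0000)
After 1 picosecond: (0.1600, 0.2400, 0.3600, 0.2400)
After 2 picoseconds: (0.2368, 0.2592, 0.2704, 0.2336)
After 3 picoseconds: (0.2568, 0.2597, 0.2497, 0.2339)
P(in state II after 3 picoseconds) = 0.2497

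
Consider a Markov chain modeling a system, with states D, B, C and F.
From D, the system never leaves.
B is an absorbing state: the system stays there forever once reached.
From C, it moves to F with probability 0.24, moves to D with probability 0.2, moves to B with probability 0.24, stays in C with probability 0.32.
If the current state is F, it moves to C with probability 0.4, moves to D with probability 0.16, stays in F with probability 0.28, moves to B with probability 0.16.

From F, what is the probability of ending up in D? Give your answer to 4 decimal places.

0.4797

Let h(s) be the probability of absorption at D starting from transient state s. Then h(D) = 1 and h(B) = 0. By first-step analysis:
h(C) = 0.2·1 + 0.24·0 + 0.32·h(C) + 0.24·h(F)
h(F) = 0.16·1 + 0.16·0 + 0.4·h(C) + 0.28·h(F)
Solving: h(C) = 0.4634, h(F) = 0.4797.
Starting from F, the probability is 0.4797.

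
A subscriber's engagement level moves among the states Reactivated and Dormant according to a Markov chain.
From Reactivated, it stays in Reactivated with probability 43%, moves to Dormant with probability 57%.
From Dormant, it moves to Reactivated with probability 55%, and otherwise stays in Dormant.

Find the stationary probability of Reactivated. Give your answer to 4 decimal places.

0.4911

Let the stationary distribution be π with π = πP and π_1 + π_2 = 1.
π_1 = 0.43·π_1 + 0.55·π_2
Solving with the normalization constraint gives π = (0.4911, 0.5089).
So the stationary probability of Reactivated is 0.4911.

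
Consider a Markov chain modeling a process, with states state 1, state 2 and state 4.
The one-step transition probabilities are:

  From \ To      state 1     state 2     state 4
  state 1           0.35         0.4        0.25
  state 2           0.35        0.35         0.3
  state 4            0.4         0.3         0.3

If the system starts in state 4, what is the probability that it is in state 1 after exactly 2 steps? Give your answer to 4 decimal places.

0.3650

Sum over the intermediate state after 1 step:
P = P(state 4→state 1)·P(state 1→state 1) + P(state 4→state 2)·P(state 2→state 1) + P(state 4→state 4)·P(state 4→state 1)
  = 0.4×0.35 + 0.3×0.35 + 0.3×0.4
  = 0.1400 + 0.1050 + 0.1200 = 0.3650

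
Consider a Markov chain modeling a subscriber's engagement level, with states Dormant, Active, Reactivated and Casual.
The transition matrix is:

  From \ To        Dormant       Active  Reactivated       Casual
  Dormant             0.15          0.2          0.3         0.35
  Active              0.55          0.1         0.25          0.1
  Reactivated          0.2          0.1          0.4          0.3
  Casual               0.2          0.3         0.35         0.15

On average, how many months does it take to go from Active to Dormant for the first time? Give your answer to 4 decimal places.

Let t(s) be the expected number of months to first reach Dormant from state s, with t(Dormant) = 0. Conditioning on the first month:
t(Active) = 1 + 0.1·t(Active) + 0.25·t(Reactivated) + 0.1·t(Casual)
t(Reactivated) = 1 + 0.1·t(Active) + 0.4·t(Reactivated) + 0.3·t(Casual)
t(Casual) = 1 + 0.3·t(Active) + 0.35·t(Reactivated) + 0.15·t(Casual)
Solving: t(Active) = 2.6316, t(Reactivated) = 3.9766, t(Casual) = 3.7427.
Expected months from Active to Dormant: 2.6316.

2.6316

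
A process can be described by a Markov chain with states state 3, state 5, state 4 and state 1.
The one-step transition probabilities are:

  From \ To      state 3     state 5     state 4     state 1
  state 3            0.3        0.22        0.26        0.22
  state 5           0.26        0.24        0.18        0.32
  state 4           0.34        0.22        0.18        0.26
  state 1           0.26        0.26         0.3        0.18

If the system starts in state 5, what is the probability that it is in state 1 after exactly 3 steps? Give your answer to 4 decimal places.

0.2438

Propagate the distribution vector 3 steps from state 5.
After 0 steps: (0.0000, 1.0000, 0.0000, 0.0000)
After 1 step: (0.2600, 0.2400, 0.1800, 0.3200)
After 2 steps: (0.2848, 0.2376, 0.2392, 0.2384)
After 3 steps: (0.2905, 0.2343, 0.2314, 0.2438)
P(in state 1 after 3 steps) = 0.2438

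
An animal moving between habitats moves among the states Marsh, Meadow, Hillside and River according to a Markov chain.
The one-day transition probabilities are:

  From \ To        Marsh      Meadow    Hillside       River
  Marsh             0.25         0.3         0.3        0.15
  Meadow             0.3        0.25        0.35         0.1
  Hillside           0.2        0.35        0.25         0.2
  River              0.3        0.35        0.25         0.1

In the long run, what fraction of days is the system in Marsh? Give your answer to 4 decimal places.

Let the stationary distribution be π with π = πP and π_1 + π_2 + π_3 + π_4 = 1.
π_1 = 0.25·π_1 + 0.3·π_2 + 0.2·π_3 + 0.3·π_4
π_2 = 0.3·π_1 + 0.25·π_2 + 0.35·π_3 + 0.35·π_4
π_3 = 0.3·π_1 + 0.35·π_2 + 0.25·π_3 + 0.25·π_4
Solving with the normalization constraint gives π = (0.2578, 0.3065, 0.2935, 0.1422).
So the stationary probability of Marsh is 0.2578.

0.2578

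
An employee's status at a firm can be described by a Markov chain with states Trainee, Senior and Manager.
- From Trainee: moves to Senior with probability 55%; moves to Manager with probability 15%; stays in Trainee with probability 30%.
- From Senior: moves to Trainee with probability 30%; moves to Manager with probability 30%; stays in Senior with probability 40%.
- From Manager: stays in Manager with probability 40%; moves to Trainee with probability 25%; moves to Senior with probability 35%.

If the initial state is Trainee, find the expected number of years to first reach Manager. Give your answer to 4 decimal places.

4.5098

Let t(s) be the expected number of years to first reach Manager from state s, with t(Manager) = 0. Conditioning on the first year:
t(Trainee) = 1 + 0.3·t(Trainee) + 0.55·t(Senior)
t(Senior) = 1 + 0.3·t(Trainee) + 0.4·t(Senior)
Solving: t(Trainee) = 4.5098, t(Senior) = 3.9216.
Expected years from Trainee to Manager: 4.5098.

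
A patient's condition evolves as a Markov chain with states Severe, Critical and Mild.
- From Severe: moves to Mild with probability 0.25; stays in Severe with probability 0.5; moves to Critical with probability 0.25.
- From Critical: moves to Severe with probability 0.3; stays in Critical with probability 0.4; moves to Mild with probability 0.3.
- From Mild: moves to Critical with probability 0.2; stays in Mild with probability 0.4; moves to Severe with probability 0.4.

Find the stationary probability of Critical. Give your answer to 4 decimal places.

0.2759

Let the stationary distribution be π with π = πP and π_1 + π_2 + π_3 = 1.
π_1 = 0.5·π_1 + 0.3·π_2 + 0.4·π_3
π_2 = 0.25·π_1 + 0.4·π_2 + 0.2·π_3
Solving with the normalization constraint gives π = (0.4138, 0.2759, 0.3103).
So the stationary probability of Critical is 0.2759.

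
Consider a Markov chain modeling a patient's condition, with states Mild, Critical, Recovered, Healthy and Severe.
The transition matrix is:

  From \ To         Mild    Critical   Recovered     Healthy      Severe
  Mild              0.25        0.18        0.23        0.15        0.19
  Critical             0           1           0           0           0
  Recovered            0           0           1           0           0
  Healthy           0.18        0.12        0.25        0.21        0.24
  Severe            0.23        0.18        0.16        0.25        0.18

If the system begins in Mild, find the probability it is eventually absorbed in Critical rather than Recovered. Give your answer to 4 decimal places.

Let h(s) be the probability of absorption at Critical starting from transient state s. Then h(Critical) = 1 and h(Recovered) = 0. By first-step analysis:
h(Mild) = 0.25·h(Mild) + 0.18·1 + 0.23·0 + 0.15·h(Healthy) + 0.19·h(Severe)
h(Healthy) = 0.18·h(Mild) + 0.12·1 + 0.25·0 + 0.21·h(Healthy) + 0.24·h(Severe)
h(Severe) = 0.23·h(Mild) + 0.18·1 + 0.16·0 + 0.25·h(Healthy) + 0.18·h(Severe)
Solving: h(Mild) = 0.4349, h(Healthy) = 0.3909, h(Severe) = 0.4607.
Starting from Mild, the probability is 0.4349.

0.4349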